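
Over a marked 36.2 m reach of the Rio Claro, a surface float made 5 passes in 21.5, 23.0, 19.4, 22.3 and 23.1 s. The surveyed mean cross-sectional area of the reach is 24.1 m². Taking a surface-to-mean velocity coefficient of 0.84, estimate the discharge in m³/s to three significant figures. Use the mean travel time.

t̄ = (21.5 + 23.0 + 19.4 + 22.3 + 23.1) / 5 = 21.86 s
v_surface = L / t̄ = 36.2 / 21.86 = 1.656 m/s
v_mean = 0.84 × 1.656 = 1.391 m/s
Q = A × v_mean = 24.1 × 1.391 = 33.52 m³/s

33.5 m³/s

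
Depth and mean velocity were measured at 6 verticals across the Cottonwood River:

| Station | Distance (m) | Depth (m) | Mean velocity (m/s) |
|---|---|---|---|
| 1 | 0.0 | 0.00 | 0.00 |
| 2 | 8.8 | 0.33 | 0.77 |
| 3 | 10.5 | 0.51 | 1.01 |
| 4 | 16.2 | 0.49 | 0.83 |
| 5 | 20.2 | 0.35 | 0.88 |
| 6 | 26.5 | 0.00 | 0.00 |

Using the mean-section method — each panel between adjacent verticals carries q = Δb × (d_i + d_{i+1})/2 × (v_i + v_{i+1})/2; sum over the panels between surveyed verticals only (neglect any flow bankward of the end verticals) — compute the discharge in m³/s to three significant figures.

Panel 1-2: Δb = 8.8 m, d̄ = (0.00+0.33)/2 = 0.165, v̄ = (0.00+0.77)/2 = 0.385 → q = 8.8×0.165×0.385 = 0.5590 m³/s
Panel 2-3: Δb = 1.7 m, d̄ = (0.33+0.51)/2 = 0.42, v̄ = (0.77+1.01)/2 = 0.89 → q = 1.7×0.42×0.89 = 0.6355 m³/s
Panel 3-4: Δb = 5.7 m, d̄ = (0.51+0.49)/2 = 0.5, v̄ = (1.01+0.83)/2 = 0.92 → q = 5.7×0.5×0.92 = 2.622 m³/s
Panel 4-5: Δb = 4 m, d̄ = (0.49+0.35)/2 = 0.42, v̄ = (0.83+0.88)/2 = 0.855 → q = 4×0.42×0.855 = 1.436 m³/s
Panel 5-6: Δb = 6.3 m, d̄ = (0.35+0.00)/2 = 0.175, v̄ = (0.88+0.00)/2 = 0.44 → q = 6.3×0.175×0.44 = 0.4851 m³/s
Q = Σ q = 5.738 m³/s

5.74 m³/s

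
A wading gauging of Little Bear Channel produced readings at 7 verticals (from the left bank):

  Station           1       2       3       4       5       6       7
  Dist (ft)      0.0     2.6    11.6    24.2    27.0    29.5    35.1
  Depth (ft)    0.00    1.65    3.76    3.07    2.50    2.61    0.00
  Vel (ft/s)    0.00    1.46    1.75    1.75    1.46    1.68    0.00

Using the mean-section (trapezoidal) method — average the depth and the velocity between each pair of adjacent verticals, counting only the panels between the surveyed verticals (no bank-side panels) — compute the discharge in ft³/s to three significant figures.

Panel 1-2: Δb = 2.6 ft, d̄ = (0.00+1.65)/2 = 0.825, v̄ = (0.00+1.46)/2 = 0.73 → q = 2.6×0.825×0.73 = 1.566 ft³/s
Panel 2-3: Δb = 9 ft, d̄ = (1.65+3.76)/2 = 2.705, v̄ = (1.46+1.75)/2 = 1.605 → q = 9×2.705×1.605 = 39.07 ft³/s
Panel 3-4: Δb = 12.6 ft, d̄ = (3.76+3.07)/2 = 3.415, v̄ = (1.75+1.75)/2 = 1.75 → q = 12.6×3.415×1.75 = 75.30 ft³/s
Panel 4-5: Δb = 2.8 ft, d̄ = (3.07+2.50)/2 = 2.785, v̄ = (1.75+1.46)/2 = 1.605 → q = 2.8×2.785×1.605 = 12.52 ft³/s
Panel 5-6: Δb = 2.5 ft, d̄ = (2.50+2.61)/2 = 2.555, v̄ = (1.46+1.68)/2 = 1.57 → q = 2.5×2.555×1.57 = 10.03 ft³/s
Panel 6-7: Δb = 5.6 ft, d̄ = (2.61+0.00)/2 = 1.305, v̄ = (1.68+0.00)/2 = 0.84 → q = 5.6×1.305×0.84 = 6.139 ft³/s
Q = Σ q = 144.6 ft³/s

145 ft³/s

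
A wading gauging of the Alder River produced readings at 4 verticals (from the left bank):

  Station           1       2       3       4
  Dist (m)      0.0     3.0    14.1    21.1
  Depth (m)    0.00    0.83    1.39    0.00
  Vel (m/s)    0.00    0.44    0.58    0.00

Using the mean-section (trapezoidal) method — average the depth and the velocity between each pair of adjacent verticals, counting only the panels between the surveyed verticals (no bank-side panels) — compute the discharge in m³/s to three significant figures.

Panel 1-2: Δb = 3 m, d̄ = (0.00+0.83)/2 = 0.415, v̄ = (0.00+0.44)/2 = 0.22 → q = 3×0.415×0.22 = 0.2739 m³/s
Panel 2-3: Δb = 11.1 m, d̄ = (0.83+1.39)/2 = 1.11, v̄ = (0.44+0.58)/2 = 0.51 → q = 11.1×1.11×0.51 = 6.284 m³/s
Panel 3-4: Δb = 7 m, d̄ = (1.39+0.00)/2 = 0.695, v̄ = (0.58+0.00)/2 = 0.29 → q = 7×0.695×0.29 = 1.411 m³/s
Q = Σ q = 7.968 m³/s

7.97 m³/s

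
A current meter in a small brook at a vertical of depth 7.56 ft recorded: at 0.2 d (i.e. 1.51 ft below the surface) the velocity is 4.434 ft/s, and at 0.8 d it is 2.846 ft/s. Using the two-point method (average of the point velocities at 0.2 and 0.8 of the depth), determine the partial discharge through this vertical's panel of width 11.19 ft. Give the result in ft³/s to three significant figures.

v̄ = (4.434 + 2.846) / 2 = 3.640 ft/s
q = v̄ × d × w = 3.640 × 7.56 × 11.19 = 307.9 ft³/s

308 ft³/s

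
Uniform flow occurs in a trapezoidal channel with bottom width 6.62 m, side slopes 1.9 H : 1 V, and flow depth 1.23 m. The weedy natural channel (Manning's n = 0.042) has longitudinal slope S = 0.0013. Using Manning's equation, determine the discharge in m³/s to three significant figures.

8.98 m³/s

A = (b + z·y)·y = (6.62 + 1.9×1.23)×1.23 = 11.02 m²
P = b + 2y√(1+z²) = 6.62 + 2×1.23×√(1+1.9²) = 11.90 m
R = A/P = 11.02/11.90 = 0.9257 m
Q = (1/n)·A·R^(2/3)·S^(1/2) = (1/0.042) × 11.02 × 0.9257^(2/3) × 0.0013^(1/2) = 8.983 m³/s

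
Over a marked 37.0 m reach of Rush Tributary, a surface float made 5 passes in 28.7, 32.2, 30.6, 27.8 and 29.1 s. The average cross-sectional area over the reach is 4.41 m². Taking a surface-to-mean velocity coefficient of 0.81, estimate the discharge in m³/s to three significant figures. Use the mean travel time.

4.45 m³/s

t̄ = (28.7 + 32.2 + 30.6 + 27.8 + 29.1) / 5 = 29.68 s
v_surface = L / t̄ = 37.0 / 29.68 = 1.247 m/s
v_mean = 0.81 × 1.247 = 1.010 m/s
Q = A × v_mean = 4.41 × 1.010 = 4.453 m³/s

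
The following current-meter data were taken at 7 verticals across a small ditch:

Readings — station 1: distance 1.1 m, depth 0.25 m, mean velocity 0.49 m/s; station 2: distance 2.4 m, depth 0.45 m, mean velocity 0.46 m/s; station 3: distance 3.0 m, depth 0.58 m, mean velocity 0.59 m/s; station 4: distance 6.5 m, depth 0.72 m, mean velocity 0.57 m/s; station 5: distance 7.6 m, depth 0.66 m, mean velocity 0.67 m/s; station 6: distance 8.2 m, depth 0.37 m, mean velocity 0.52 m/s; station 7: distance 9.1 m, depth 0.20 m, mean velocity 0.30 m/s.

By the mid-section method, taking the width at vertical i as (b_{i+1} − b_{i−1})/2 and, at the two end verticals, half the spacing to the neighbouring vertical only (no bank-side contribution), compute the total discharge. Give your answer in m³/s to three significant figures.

2.47 m³/s

w_1 = (2.4 − 1.1)/2 = 0.65 m; q_1 = 0.49 × 0.25 × 0.65 = 0.07963 m³/s
w_2 = (3.0 − 1.1)/2 = 0.95 m; q_2 = 0.46 × 0.45 × 0.95 = 0.1967 m³/s
w_3 = (6.5 − 2.4)/2 = 2.05 m; q_3 = 0.59 × 0.58 × 2.05 = 0.7015 m³/s
w_4 = (7.6 − 3.0)/2 = 2.3 m; q_4 = 0.57 × 0.72 × 2.3 = 0.9439 m³/s
w_5 = (8.2 − 6.5)/2 = 0.85 m; q_5 = 0.67 × 0.66 × 0.85 = 0.3759 m³/s
w_6 = (9.1 − 7.6)/2 = 0.75 m; q_6 = 0.52 × 0.37 × 0.75 = 0.1443 m³/s
w_7 = (9.1 − 8.2)/2 = 0.45 m; q_7 = 0.30 × 0.20 × 0.45 = 0.02700 m³/s
Q = Σ qᵢ = 2.469 m³/s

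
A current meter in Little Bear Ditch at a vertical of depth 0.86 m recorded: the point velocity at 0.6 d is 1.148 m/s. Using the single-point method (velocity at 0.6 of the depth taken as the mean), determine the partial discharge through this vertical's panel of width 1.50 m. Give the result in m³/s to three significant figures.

1.48 m³/s

v̄ = v₀.₆ = 1.148 m/s
q = v̄ × d × w = 1.148 × 0.86 × 1.50 = 1.481 m³/s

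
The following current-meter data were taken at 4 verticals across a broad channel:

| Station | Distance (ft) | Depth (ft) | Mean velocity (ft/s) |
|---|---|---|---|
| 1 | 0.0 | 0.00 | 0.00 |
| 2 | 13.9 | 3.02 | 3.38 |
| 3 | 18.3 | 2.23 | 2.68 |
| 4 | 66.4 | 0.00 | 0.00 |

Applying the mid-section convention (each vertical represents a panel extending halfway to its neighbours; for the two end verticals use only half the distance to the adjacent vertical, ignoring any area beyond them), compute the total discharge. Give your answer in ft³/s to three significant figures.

w_2 = (18.3 − 0.0)/2 = 9.15 ft; q_2 = 3.38 × 3.02 × 9.15 = 93.40 ft³/s
w_3 = (66.4 − 13.9)/2 = 26.25 ft; q_3 = 2.68 × 2.23 × 26.25 = 156.9 ft³/s
Stations 1, 4 contribute zero (depth or velocity is 0).
Q = Σ qᵢ = 250.3 ft³/s

250 ft³/s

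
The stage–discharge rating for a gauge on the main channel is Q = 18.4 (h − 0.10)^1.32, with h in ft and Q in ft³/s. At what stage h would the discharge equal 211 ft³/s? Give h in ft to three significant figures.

6.45 ft

h − h₀ = (Q/C)^(1/b) = (211/18.4)^(1/1.32) = 6.348 ft
h = 0.10 + 6.348 = 6.448 ft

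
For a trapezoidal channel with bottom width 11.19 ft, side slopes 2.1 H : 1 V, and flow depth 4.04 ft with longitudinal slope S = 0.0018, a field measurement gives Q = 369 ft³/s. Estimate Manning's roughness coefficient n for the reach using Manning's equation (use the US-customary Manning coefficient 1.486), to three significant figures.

A = (b + z·y)·y = (11.19 + 2.1×4.04)×4.04 = 79.48 ft²
P = b + 2y√(1+z²) = 11.19 + 2×4.04×√(1+2.1²) = 29.98 ft
R = A/P = 79.48/29.98 = 2.651 ft
n = (1.486/Q)·A·R^(2/3)·S^(1/2) = (1.486/369) × 79.48 × 1.915 × 0.04243 = 0.02601

0.0260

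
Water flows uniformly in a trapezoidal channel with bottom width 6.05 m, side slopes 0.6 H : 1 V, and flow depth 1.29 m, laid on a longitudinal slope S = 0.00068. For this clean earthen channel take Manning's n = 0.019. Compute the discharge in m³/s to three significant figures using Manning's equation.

11.9 m³/s

A = (b + z·y)·y = (6.05 + 0.6×1.29)×1.29 = 8.803 m²
P = b + 2y√(1+z²) = 6.05 + 2×1.29×√(1+0.6²) = 9.059 m
R = A/P = 8.803/9.059 = 0.9718 m
Q = (1/n)·A·R^(2/3)·S^(1/2) = (1/0.019) × 8.803 × 0.9718^(2/3) × 0.00068^(1/2) = 11.85 m³/s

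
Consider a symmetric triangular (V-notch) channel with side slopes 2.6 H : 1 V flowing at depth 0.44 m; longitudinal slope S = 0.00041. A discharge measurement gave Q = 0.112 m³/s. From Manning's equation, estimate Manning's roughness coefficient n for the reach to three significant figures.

A = z·y² = 2.6×0.44² = 0.5034 m²
P = 2y√(1+z²) = 2×0.44×√(1+2.6²) = 2.451 m
R = A/P = 0.5034/2.451 = 0.2053 m
n = (1/Q)·A·R^(2/3)·S^(1/2) = (1/0.112) × 0.5034 × 0.3481 × 0.02025 = 0.03167

0.0317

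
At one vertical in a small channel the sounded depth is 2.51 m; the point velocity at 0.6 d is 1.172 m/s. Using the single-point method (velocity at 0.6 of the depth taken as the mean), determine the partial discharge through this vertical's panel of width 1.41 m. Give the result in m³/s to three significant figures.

v̄ = v₀.₆ = 1.172 m/s
q = v̄ × d × w = 1.172 × 2.51 × 1.41 = 4.148 m³/s

4.15 m³/s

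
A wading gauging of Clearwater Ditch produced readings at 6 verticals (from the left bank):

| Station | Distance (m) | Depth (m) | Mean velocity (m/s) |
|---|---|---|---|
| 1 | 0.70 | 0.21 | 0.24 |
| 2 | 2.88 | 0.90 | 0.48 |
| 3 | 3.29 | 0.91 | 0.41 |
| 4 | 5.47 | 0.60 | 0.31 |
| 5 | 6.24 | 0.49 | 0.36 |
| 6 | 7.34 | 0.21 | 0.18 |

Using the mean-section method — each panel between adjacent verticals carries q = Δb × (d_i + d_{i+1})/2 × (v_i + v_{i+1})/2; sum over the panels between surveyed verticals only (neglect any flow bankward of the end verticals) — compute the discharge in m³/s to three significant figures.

1.44 m³/s

Panel 1-2: Δb = 2.18 m, d̄ = (0.21+0.90)/2 = 0.555, v̄ = (0.24+0.48)/2 = 0.36 → q = 2.18×0.555×0.36 = 0.4356 m³/s
Panel 2-3: Δb = 0.41 m, d̄ = (0.90+0.91)/2 = 0.905, v̄ = (0.48+0.41)/2 = 0.445 → q = 0.41×0.905×0.445 = 0.1651 m³/s
Panel 3-4: Δb = 2.18 m, d̄ = (0.91+0.60)/2 = 0.755, v̄ = (0.41+0.31)/2 = 0.36 → q = 2.18×0.755×0.36 = 0.5925 m³/s
Panel 4-5: Δb = 0.77 m, d̄ = (0.60+0.49)/2 = 0.545, v̄ = (0.31+0.36)/2 = 0.335 → q = 0.77×0.545×0.335 = 0.1406 m³/s
Panel 5-6: Δb = 1.1 m, d̄ = (0.49+0.21)/2 = 0.35, v̄ = (0.36+0.18)/2 = 0.27 → q = 1.1×0.35×0.27 = 0.1040 m³/s
Q = Σ q = 1.438 m³/s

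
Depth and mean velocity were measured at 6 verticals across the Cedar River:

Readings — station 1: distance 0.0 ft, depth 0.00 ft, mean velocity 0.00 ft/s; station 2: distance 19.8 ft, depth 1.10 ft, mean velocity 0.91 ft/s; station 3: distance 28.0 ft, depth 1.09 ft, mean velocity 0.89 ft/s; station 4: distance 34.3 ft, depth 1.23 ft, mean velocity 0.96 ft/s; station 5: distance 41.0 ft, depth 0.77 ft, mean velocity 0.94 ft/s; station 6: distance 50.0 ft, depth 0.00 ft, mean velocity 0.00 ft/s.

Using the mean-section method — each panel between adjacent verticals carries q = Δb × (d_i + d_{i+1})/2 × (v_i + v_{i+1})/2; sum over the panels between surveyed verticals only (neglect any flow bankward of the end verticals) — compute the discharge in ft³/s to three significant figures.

Panel 1-2: Δb = 19.8 ft, d̄ = (0.00+1.10)/2 = 0.55, v̄ = (0.00+0.91)/2 = 0.455 → q = 19.8×0.55×0.455 = 4.955 ft³/s
Panel 2-3: Δb = 8.2 ft, d̄ = (1.10+1.09)/2 = 1.095, v̄ = (0.91+0.89)/2 = 0.9 → q = 8.2×1.095×0.9 = 8.081 ft³/s
Panel 3-4: Δb = 6.3 ft, d̄ = (1.09+1.23)/2 = 1.16, v̄ = (0.89+0.96)/2 = 0.925 → q = 6.3×1.16×0.925 = 6.760 ft³/s
Panel 4-5: Δb = 6.7 ft, d̄ = (1.23+0.77)/2 = 1, v̄ = (0.96+0.94)/2 = 0.95 → q = 6.7×1×0.95 = 6.365 ft³/s
Panel 5-6: Δb = 9 ft, d̄ = (0.77+0.00)/2 = 0.385, v̄ = (0.94+0.00)/2 = 0.47 → q = 9×0.385×0.47 = 1.629 ft³/s
Q = Σ q = 27.79 ft³/s

27.8 ft³/s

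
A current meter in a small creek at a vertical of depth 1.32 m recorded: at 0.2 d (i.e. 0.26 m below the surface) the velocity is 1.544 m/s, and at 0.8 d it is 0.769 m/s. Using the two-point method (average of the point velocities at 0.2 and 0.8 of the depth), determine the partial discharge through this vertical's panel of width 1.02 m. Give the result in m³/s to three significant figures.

v̄ = (1.544 + 0.769) / 2 = 1.157 m/s
q = v̄ × d × w = 1.157 × 1.32 × 1.02 = 1.557 m³/s

1.56 m³/s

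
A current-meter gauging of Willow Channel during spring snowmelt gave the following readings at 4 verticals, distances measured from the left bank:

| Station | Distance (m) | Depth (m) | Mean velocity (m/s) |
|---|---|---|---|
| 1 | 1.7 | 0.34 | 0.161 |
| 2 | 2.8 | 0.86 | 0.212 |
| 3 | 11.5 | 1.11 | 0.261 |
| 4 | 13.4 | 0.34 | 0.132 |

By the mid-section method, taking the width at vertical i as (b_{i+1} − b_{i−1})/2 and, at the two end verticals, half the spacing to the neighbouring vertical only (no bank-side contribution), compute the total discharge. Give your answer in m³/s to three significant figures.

2.50 m³/s

w_1 = (2.8 − 1.7)/2 = 0.55 m; q_1 = 0.161 × 0.34 × 0.55 = 0.03011 m³/s
w_2 = (11.5 − 1.7)/2 = 4.9 m; q_2 = 0.212 × 0.86 × 4.9 = 0.8934 m³/s
w_3 = (13.4 − 2.8)/2 = 5.3 m; q_3 = 0.261 × 1.11 × 5.3 = 1.535 m³/s
w_4 = (13.4 − 11.5)/2 = 0.95 m; q_4 = 0.132 × 0.34 × 0.95 = 0.04264 m³/s
Q = Σ qᵢ = 2.502 m³/s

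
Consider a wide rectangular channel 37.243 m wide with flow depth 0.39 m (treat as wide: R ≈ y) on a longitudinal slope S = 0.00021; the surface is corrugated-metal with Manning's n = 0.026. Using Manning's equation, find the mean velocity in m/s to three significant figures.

A = b·y = 37.243 × 0.39 = 14.52 m²
Wide channel: R ≈ y = 0.39 m
Q = (1/n)·A·R^(2/3)·S^(1/2) = (1/0.026) × 14.52 × 0.3900^(2/3) × 0.00021^(1/2) = 4.321 m³/s
V = Q/A = 4.321/14.52 = 0.2975 m/s

0.298 m/s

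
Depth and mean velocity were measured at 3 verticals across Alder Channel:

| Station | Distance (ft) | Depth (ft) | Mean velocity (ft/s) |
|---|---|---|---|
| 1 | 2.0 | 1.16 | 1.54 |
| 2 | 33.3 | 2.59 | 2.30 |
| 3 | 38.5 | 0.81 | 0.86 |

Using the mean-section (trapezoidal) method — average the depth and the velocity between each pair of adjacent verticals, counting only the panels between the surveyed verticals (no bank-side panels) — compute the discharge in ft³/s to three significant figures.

127 ft³/s

Panel 1-2: Δb = 31.3 ft, d̄ = (1.16+2.59)/2 = 1.875, v̄ = (1.54+2.30)/2 = 1.92 → q = 31.3×1.875×1.92 = 112.7 ft³/s
Panel 2-3: Δb = 5.2 ft, d̄ = (2.59+0.81)/2 = 1.7, v̄ = (2.30+0.86)/2 = 1.58 → q = 5.2×1.7×1.58 = 13.97 ft³/s
Q = Σ q = 126.6 ft³/s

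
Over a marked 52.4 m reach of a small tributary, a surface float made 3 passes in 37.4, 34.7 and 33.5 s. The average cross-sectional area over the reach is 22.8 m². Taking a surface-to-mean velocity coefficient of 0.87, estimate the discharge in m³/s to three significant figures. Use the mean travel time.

t̄ = (37.4 + 34.7 + 33.5) / 3 = 35.2 s
v_surface = L / t̄ = 52.4 / 35.2 = 1.489 m/s
v_mean = 0.87 × 1.489 = 1.295 m/s
Q = A × v_mean = 22.8 × 1.295 = 29.53 m³/s

29.5 m³/s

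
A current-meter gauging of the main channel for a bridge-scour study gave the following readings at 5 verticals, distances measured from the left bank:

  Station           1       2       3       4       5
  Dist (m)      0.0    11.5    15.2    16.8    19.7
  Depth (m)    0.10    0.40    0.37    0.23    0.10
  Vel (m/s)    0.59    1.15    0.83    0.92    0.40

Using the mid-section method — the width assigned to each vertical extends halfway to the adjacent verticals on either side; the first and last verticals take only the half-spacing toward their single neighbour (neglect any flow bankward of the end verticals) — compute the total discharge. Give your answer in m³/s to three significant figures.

w_1 = (11.5 − 0.0)/2 = 5.75 m; q_1 = 0.59 × 0.10 × 5.75 = 0.3393 m³/s
w_2 = (15.2 − 0.0)/2 = 7.6 m; q_2 = 1.15 × 0.40 × 7.6 = 3.496 m³/s
w_3 = (16.8 − 11.5)/2 = 2.65 m; q_3 = 0.83 × 0.37 × 2.65 = 0.8138 m³/s
w_4 = (19.7 − 15.2)/2 = 2.25 m; q_4 = 0.92 × 0.23 × 2.25 = 0.4761 m³/s
w_5 = (19.7 − 16.8)/2 = 1.45 m; q_5 = 0.40 × 0.10 × 1.45 = 0.05800 m³/s
Q = Σ qᵢ = 5.183 m³/s

5.18 m³/s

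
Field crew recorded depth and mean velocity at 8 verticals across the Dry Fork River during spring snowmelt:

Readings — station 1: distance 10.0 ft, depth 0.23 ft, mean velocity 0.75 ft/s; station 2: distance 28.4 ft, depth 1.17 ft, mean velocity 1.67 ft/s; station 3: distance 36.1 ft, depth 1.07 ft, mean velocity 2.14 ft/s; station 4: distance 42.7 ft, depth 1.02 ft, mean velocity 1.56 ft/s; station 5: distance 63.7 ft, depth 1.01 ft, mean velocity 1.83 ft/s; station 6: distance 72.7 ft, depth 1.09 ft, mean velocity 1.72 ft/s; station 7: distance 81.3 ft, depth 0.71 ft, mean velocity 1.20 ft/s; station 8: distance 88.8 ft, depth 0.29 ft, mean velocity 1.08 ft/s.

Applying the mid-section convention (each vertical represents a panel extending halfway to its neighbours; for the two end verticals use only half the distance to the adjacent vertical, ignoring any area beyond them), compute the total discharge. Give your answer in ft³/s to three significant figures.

118 ft³/s

w_1 = (28.4 − 10.0)/2 = 9.2 ft; q_1 = 0.75 × 0.23 × 9.2 = 1.587 ft³/s
w_2 = (36.1 − 10.0)/2 = 13.05 ft; q_2 = 1.67 × 1.17 × 13.05 = 25.50 ft³/s
w_3 = (42.7 − 28.4)/2 = 7.15 ft; q_3 = 2.14 × 1.07 × 7.15 = 16.37 ft³/s
w_4 = (63.7 − 36.1)/2 = 13.8 ft; q_4 = 1.56 × 1.02 × 13.8 = 21.96 ft³/s
w_5 = (72.7 − 42.7)/2 = 15 ft; q_5 = 1.83 × 1.01 × 15 = 27.72 ft³/s
w_6 = (81.3 − 63.7)/2 = 8.8 ft; q_6 = 1.72 × 1.09 × 8.8 = 16.50 ft³/s
w_7 = (88.8 − 72.7)/2 = 8.05 ft; q_7 = 1.20 × 0.71 × 8.05 = 6.859 ft³/s
w_8 = (88.8 − 81.3)/2 = 3.75 ft; q_8 = 1.08 × 0.29 × 3.75 = 1.175 ft³/s
Q = Σ qᵢ = 117.7 ft³/s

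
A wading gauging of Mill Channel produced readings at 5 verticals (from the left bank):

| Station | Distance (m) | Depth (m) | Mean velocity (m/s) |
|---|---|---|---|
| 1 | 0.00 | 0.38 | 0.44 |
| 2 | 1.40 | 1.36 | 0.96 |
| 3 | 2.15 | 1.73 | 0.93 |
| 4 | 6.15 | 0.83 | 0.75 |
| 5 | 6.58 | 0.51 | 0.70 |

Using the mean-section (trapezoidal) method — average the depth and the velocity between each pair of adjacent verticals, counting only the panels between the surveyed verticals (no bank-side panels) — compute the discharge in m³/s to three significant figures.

6.46 m³/s

Panel 1-2: Δb = 1.4 m, d̄ = (0.38+1.36)/2 = 0.87, v̄ = (0.44+0.96)/2 = 0.7 → q = 1.4×0.87×0.7 = 0.8526 m³/s
Panel 2-3: Δb = 0.75 m, d̄ = (1.36+1.73)/2 = 1.545, v̄ = (0.96+0.93)/2 = 0.945 → q = 0.75×1.545×0.945 = 1.095 m³/s
Panel 3-4: Δb = 4 m, d̄ = (1.73+0.83)/2 = 1.28, v̄ = (0.93+0.75)/2 = 0.84 → q = 4×1.28×0.84 = 4.301 m³/s
Panel 4-5: Δb = 0.43 m, d̄ = (0.83+0.51)/2 = 0.67, v̄ = (0.75+0.70)/2 = 0.725 → q = 0.43×0.67×0.725 = 0.2089 m³/s
Q = Σ q = 6.457 m³/s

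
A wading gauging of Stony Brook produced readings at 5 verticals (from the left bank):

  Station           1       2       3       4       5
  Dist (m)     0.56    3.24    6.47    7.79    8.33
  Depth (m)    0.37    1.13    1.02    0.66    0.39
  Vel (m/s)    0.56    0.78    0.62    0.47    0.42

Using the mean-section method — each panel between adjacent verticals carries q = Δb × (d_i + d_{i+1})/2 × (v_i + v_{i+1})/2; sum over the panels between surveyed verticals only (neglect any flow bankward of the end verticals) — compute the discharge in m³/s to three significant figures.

4.51 m³/s

Panel 1-2: Δb = 2.68 m, d̄ = (0.37+1.13)/2 = 0.75, v̄ = (0.56+0.78)/2 = 0.67 → q = 2.68×0.75×0.67 = 1.347 m³/s
Panel 2-3: Δb = 3.23 m, d̄ = (1.13+1.02)/2 = 1.075, v̄ = (0.78+0.62)/2 = 0.7 → q = 3.23×1.075×0.7 = 2.431 m³/s
Panel 3-4: Δb = 1.32 m, d̄ = (1.02+0.66)/2 = 0.84, v̄ = (0.62+0.47)/2 = 0.545 → q = 1.32×0.84×0.545 = 0.6043 m³/s
Panel 4-5: Δb = 0.54 m, d̄ = (0.66+0.39)/2 = 0.525, v̄ = (0.47+0.42)/2 = 0.445 → q = 0.54×0.525×0.445 = 0.1262 m³/s
Q = Σ q = 4.508 m³/s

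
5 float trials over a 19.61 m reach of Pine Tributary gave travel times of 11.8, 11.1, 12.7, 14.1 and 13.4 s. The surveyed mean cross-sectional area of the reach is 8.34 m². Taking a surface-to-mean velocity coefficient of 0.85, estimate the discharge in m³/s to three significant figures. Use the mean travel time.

t̄ = (11.8 + 11.1 + 12.7 + 14.1 + 13.4) / 5 = 12.62 s
v_surface = L / t̄ = 19.61 / 12.62 = 1.554 m/s
v_mean = 0.85 × 1.554 = 1.321 m/s
Q = A × v_mean = 8.34 × 1.321 = 11.02 m³/s

11.0 m³/s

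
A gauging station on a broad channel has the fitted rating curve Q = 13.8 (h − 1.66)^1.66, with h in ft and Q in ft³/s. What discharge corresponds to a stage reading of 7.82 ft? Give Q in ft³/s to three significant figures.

Q = 13.8 × (7.82 − 1.66)^1.66 = 13.8 × 6.16^1.66 = 282.2 ft³/s

282 ft³/s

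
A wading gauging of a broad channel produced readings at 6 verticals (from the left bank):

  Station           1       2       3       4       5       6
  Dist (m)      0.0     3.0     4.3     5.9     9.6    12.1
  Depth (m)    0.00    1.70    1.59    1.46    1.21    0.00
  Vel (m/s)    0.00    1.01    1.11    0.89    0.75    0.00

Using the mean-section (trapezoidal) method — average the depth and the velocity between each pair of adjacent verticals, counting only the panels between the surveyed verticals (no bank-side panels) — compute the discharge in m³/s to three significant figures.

10.6 m³/s

Panel 1-2: Δb = 3 m, d̄ = (0.00+1.70)/2 = 0.85, v̄ = (0.00+1.01)/2 = 0.505 → q = 3×0.85×0.505 = 1.288 m³/s
Panel 2-3: Δb = 1.3 m, d̄ = (1.70+1.59)/2 = 1.645, v̄ = (1.01+1.11)/2 = 1.06 → q = 1.3×1.645×1.06 = 2.267 m³/s
Panel 3-4: Δb = 1.6 m, d̄ = (1.59+1.46)/2 = 1.525, v̄ = (1.11+0.89)/2 = 1 → q = 1.6×1.525×1 = 2.440 m³/s
Panel 4-5: Δb = 3.7 m, d̄ = (1.46+1.21)/2 = 1.335, v̄ = (0.89+0.75)/2 = 0.82 → q = 3.7×1.335×0.82 = 4.050 m³/s
Panel 5-6: Δb = 2.5 m, d̄ = (1.21+0.00)/2 = 0.605, v̄ = (0.75+0.00)/2 = 0.375 → q = 2.5×0.605×0.375 = 0.5672 m³/s
Q = Σ q = 10.61 m³/s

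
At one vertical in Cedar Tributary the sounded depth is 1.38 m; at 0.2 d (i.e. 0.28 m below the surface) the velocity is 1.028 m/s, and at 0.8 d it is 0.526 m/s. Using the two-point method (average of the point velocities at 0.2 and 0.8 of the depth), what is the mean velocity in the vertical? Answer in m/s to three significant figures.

0.777 m/s

v̄ = (1.028 + 0.526) / 2 = 0.7770 m/s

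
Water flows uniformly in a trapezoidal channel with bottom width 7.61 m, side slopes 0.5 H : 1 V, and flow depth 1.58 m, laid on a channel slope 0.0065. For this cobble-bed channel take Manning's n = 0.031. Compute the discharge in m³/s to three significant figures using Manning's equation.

A = (b + z·y)·y = (7.61 + 0.5×1.58)×1.58 = 13.27 m²
P = b + 2y√(1+z²) = 7.61 + 2×1.58×√(1+0.5²) = 11.14 m
R = A/P = 13.27/11.14 = 1.191 m
Q = (1/n)·A·R^(2/3)·S^(1/2) = (1/0.031) × 13.27 × 1.191^(2/3) × 0.0065^(1/2) = 38.78 m³/s

38.8 m³/s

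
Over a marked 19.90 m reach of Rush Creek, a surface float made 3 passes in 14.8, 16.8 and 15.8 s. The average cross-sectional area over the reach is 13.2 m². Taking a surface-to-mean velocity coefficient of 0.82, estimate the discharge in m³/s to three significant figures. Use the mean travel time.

t̄ = (14.8 + 16.8 + 15.8) / 3 = 15.8 s
v_surface = L / t̄ = 19.90 / 15.8 = 1.259 m/s
v_mean = 0.82 × 1.259 = 1.033 m/s
Q = A × v_mean = 13.2 × 1.033 = 13.63 m³/s

13.6 m³/s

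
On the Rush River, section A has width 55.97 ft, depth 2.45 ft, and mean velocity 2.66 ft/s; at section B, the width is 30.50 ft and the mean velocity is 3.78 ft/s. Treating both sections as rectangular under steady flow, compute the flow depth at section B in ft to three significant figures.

Q = A₁V₁ = (55.97×2.45) × 2.66 = 364.8 ft³/s
d₂ = Q/(b₂ V₂) = 364.8/(30.50×3.78) = 3.164 ft

3.16 ft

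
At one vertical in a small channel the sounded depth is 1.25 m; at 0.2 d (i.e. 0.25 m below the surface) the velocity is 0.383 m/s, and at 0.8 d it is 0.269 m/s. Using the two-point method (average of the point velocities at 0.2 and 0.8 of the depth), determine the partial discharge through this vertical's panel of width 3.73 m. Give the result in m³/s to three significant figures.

1.52 m³/s

v̄ = (0.383 + 0.269) / 2 = 0.3260 m/s
q = v̄ × d × w = 0.3260 × 1.25 × 3.73 = 1.520 m³/s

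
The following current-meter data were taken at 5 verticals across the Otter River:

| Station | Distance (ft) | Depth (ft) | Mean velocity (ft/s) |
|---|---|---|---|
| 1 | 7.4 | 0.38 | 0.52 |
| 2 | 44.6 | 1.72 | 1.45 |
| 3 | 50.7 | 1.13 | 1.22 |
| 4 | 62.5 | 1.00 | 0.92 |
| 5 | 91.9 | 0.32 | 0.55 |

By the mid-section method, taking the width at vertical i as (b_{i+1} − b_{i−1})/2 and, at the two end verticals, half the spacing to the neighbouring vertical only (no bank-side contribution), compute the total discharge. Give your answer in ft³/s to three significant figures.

91.5 ft³/s

w_1 = (44.6 − 7.4)/2 = 18.6 ft; q_1 = 0.52 × 0.38 × 18.6 = 3.675 ft³/s
w_2 = (50.7 − 7.4)/2 = 21.65 ft; q_2 = 1.45 × 1.72 × 21.65 = 54.00 ft³/s
w_3 = (62.5 − 44.6)/2 = 8.95 ft; q_3 = 1.22 × 1.13 × 8.95 = 12.34 ft³/s
w_4 = (91.9 − 50.7)/2 = 20.6 ft; q_4 = 0.92 × 1.00 × 20.6 = 18.95 ft³/s
w_5 = (91.9 − 62.5)/2 = 14.7 ft; q_5 = 0.55 × 0.32 × 14.7 = 2.587 ft³/s
Q = Σ qᵢ = 91.55 ft³/s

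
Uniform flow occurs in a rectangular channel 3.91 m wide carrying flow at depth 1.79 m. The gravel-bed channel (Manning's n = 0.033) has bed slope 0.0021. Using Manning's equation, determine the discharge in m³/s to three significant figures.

A = b·y = 3.91 × 1.79 = 6.999 m²
P = b + 2y = 3.91 + 2×1.79 = 7.490 m
R = A/P = 6.999/7.490 = 0.9344 m
Q = (1/n)·A·R^(2/3)·S^(1/2) = (1/0.033) × 6.999 × 0.9344^(2/3) × 0.0021^(1/2) = 9.289 m³/s

9.29 m³/s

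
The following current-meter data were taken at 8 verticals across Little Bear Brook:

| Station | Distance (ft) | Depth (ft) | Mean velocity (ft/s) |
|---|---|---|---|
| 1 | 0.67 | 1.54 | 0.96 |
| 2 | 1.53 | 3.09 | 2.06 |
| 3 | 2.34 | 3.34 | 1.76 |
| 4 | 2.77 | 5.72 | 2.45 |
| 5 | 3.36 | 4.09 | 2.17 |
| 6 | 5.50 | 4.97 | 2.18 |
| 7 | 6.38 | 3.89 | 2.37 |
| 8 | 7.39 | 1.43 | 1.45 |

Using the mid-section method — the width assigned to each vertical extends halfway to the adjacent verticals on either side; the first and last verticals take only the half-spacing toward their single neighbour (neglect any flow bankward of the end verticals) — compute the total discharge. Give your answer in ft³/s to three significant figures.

55.0 ft³/s

w_1 = (1.53 − 0.67)/2 = 0.43 ft; q_1 = 0.96 × 1.54 × 0.43 = 0.6357 ft³/s
w_2 = (2.34 − 0.67)/2 = 0.835 ft; q_2 = 2.06 × 3.09 × 0.835 = 5.315 ft³/s
w_3 = (2.77 − 1.53)/2 = 0.62 ft; q_3 = 1.76 × 3.34 × 0.62 = 3.645 ft³/s
w_4 = (3.36 − 2.34)/2 = 0.51 ft; q_4 = 2.45 × 5.72 × 0.51 = 7.147 ft³/s
w_5 = (5.50 − 2.77)/2 = 1.365 ft; q_5 = 2.17 × 4.09 × 1.365 = 12.11 ft³/s
w_6 = (6.38 − 3.36)/2 = 1.51 ft; q_6 = 2.18 × 4.97 × 1.51 = 16.36 ft³/s
w_7 = (7.39 − 5.50)/2 = 0.945 ft; q_7 = 2.37 × 3.89 × 0.945 = 8.712 ft³/s
w_8 = (7.39 − 6.38)/2 = 0.505 ft; q_8 = 1.45 × 1.43 × 0.505 = 1.047 ft³/s
Q = Σ qᵢ = 54.98 ft³/s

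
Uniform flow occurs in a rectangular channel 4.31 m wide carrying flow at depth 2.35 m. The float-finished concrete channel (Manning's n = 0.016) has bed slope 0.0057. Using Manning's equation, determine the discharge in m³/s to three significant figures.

51.7 m³/s

A = b·y = 4.31 × 2.35 = 10.13 m²
P = b + 2y = 4.31 + 2×2.35 = 9.010 m
R = A/P = 10.13/9.010 = 1.124 m
Q = (1/n)·A·R^(2/3)·S^(1/2) = (1/0.016) × 10.13 × 1.124^(2/3) × 0.0057^(1/2) = 51.67 m³/s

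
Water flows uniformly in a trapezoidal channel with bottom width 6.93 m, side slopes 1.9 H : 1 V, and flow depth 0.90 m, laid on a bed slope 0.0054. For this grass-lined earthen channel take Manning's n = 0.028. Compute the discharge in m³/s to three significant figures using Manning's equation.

A = (b + z·y)·y = (6.93 + 1.9×0.90)×0.90 = 7.776 m²
P = b + 2y√(1+z²) = 6.93 + 2×0.90×√(1+1.9²) = 10.79 m
R = A/P = 7.776/10.79 = 0.7203 m
Q = (1/n)·A·R^(2/3)·S^(1/2) = (1/0.028) × 7.776 × 0.7203^(2/3) × 0.0054^(1/2) = 16.40 m³/s

16.4 m³/s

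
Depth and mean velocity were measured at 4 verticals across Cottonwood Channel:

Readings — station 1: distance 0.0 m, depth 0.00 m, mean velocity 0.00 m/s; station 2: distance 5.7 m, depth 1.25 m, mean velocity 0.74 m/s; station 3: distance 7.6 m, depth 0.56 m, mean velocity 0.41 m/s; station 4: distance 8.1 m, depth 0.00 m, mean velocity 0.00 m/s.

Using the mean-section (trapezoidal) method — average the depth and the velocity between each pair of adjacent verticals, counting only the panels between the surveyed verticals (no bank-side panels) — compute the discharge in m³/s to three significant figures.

2.34 m³/s

Panel 1-2: Δb = 5.7 m, d̄ = (0.00+1.25)/2 = 0.625, v̄ = (0.00+0.74)/2 = 0.37 → q = 5.7×0.625×0.37 = 1.318 m³/s
Panel 2-3: Δb = 1.9 m, d̄ = (1.25+0.56)/2 = 0.905, v̄ = (0.74+0.41)/2 = 0.575 → q = 1.9×0.905×0.575 = 0.9887 m³/s
Panel 3-4: Δb = 0.5 m, d̄ = (0.56+0.00)/2 = 0.28, v̄ = (0.41+0.00)/2 = 0.205 → q = 0.5×0.28×0.205 = 0.02870 m³/s
Q = Σ q = 2.336 m³/s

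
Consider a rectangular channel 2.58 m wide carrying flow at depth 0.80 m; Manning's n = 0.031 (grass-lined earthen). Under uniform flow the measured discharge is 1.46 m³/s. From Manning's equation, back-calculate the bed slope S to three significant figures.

0.00123

A = b·y = 2.58 × 0.80 = 2.064 m²
P = b + 2y = 2.58 + 2×0.80 = 4.180 m
R = A/P = 2.064/4.180 = 0.4938 m
S = (Q·n / (1·A·R^(2/3)))² = (1.46×0.031 / (1×2.064×0.6247))² = 0.001232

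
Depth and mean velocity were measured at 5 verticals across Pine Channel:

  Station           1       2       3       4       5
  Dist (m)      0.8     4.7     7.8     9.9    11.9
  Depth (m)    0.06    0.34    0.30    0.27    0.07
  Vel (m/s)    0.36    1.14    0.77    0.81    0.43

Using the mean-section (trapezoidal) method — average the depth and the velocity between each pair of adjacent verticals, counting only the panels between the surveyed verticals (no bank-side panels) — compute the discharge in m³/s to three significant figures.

Panel 1-2: Δb = 3.9 m, d̄ = (0.06+0.34)/2 = 0.2, v̄ = (0.36+1.14)/2 = 0.75 → q = 3.9×0.2×0.75 = 0.5850 m³/s
Panel 2-3: Δb = 3.1 m, d̄ = (0.34+0.30)/2 = 0.32, v̄ = (1.14+0.77)/2 = 0.955 → q = 3.1×0.32×0.955 = 0.9474 m³/s
Panel 3-4: Δb = 2.1 m, d̄ = (0.30+0.27)/2 = 0.285, v̄ = (0.77+0.81)/2 = 0.79 → q = 2.1×0.285×0.79 = 0.4728 m³/s
Panel 4-5: Δb = 2 m, d̄ = (0.27+0.07)/2 = 0.17, v̄ = (0.81+0.43)/2 = 0.62 → q = 2×0.17×0.62 = 0.2108 m³/s
Q = Σ q = 2.216 m³/s

2.22 m³/s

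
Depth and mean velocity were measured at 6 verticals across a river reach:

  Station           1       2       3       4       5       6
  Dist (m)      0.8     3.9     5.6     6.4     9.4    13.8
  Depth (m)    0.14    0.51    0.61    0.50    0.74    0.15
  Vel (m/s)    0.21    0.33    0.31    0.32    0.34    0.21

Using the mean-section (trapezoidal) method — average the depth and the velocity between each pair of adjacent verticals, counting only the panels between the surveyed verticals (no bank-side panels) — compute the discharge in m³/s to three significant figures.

1.87 m³/s

Panel 1-2: Δb = 3.1 m, d̄ = (0.14+0.51)/2 = 0.325, v̄ = (0.21+0.33)/2 = 0.27 → q = 3.1×0.325×0.27 = 0.2720 m³/s
Panel 2-3: Δb = 1.7 m, d̄ = (0.51+0.61)/2 = 0.56, v̄ = (0.33+0.31)/2 = 0.32 → q = 1.7×0.56×0.32 = 0.3046 m³/s
Panel 3-4: Δb = 0.8 m, d̄ = (0.61+0.50)/2 = 0.555, v̄ = (0.31+0.32)/2 = 0.315 → q = 0.8×0.555×0.315 = 0.1399 m³/s
Panel 4-5: Δb = 3 m, d̄ = (0.50+0.74)/2 = 0.62, v̄ = (0.32+0.34)/2 = 0.33 → q = 3×0.62×0.33 = 0.6138 m³/s
Panel 5-6: Δb = 4.4 m, d̄ = (0.74+0.15)/2 = 0.445, v̄ = (0.34+0.21)/2 = 0.275 → q = 4.4×0.445×0.275 = 0.5385 m³/s
Q = Σ q = 1.869 m³/s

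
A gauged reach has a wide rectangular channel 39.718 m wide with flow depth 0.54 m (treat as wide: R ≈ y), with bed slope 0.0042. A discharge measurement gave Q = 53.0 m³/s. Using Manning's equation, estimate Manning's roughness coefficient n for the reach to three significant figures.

0.0174

A = b·y = 39.718 × 0.54 = 21.45 m²
Wide channel: R ≈ y = 0.54 m
n = (1/Q)·A·R^(2/3)·S^(1/2) = (1/53.0) × 21.45 × 0.6631 × 0.06481 = 0.01739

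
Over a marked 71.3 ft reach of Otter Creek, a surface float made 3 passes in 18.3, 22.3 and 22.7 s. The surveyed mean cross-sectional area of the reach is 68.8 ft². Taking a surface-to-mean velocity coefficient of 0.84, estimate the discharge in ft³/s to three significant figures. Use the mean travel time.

195 ft³/s

t̄ = (18.3 + 22.3 + 22.7) / 3 = 21.1 s
v_surface = L / t̄ = 71.3 / 21.1 = 3.379 ft/s
v_mean = 0.84 × 3.379 = 2.838 ft/s
Q = A × v_mean = 68.8 × 2.838 = 195.3 ft³/s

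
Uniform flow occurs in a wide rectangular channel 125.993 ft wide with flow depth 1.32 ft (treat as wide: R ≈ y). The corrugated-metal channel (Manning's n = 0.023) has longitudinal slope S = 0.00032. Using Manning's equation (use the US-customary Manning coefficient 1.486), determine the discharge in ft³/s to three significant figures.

231 ft³/s

A = b·y = 125.993 × 1.32 = 166.3 ft²
Wide channel: R ≈ y = 1.32 ft
Q = (1.486/n)·A·R^(2/3)·S^(1/2) = (1.486/0.023) × 166.3 × 1.320^(2/3) × 0.00032^(1/2) = 231.3 ft³/s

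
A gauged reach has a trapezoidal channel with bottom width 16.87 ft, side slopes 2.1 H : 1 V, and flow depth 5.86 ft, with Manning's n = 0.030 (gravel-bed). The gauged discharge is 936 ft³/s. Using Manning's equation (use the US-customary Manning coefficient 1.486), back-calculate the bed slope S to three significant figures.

A = (b + z·y)·y = (16.87 + 2.1×5.86)×5.86 = 171.0 ft²
P = b + 2y√(1+z²) = 16.87 + 2×5.86×√(1+2.1²) = 44.13 ft
R = A/P = 171.0/44.13 = 3.874 ft
S = (Q·n / (1.486·A·R^(2/3)))² = (936×0.030 / (1.486×171.0×2.467))² = 0.002008

0.00201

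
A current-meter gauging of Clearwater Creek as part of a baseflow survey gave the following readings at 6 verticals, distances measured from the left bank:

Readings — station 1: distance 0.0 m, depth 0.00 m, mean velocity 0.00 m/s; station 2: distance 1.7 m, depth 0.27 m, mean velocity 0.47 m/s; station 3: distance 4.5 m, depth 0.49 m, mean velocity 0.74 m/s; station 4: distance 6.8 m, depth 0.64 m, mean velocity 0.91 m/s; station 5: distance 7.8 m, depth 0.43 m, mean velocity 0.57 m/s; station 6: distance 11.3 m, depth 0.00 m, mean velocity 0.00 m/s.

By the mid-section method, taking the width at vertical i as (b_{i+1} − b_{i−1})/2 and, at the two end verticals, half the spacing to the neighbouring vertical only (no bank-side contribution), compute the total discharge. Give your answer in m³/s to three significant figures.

w_2 = (4.5 − 0.0)/2 = 2.25 m; q_2 = 0.47 × 0.27 × 2.25 = 0.2855 m³/s
w_3 = (6.8 − 1.7)/2 = 2.55 m; q_3 = 0.74 × 0.49 × 2.55 = 0.9246 m³/s
w_4 = (7.8 − 4.5)/2 = 1.65 m; q_4 = 0.91 × 0.64 × 1.65 = 0.9610 m³/s
w_5 = (11.3 − 6.8)/2 = 2.25 m; q_5 = 0.57 × 0.43 × 2.25 = 0.5515 m³/s
Stations 1, 6 contribute zero (depth or velocity is 0).
Q = Σ qᵢ = 2.723 m³/s

2.72 m³/s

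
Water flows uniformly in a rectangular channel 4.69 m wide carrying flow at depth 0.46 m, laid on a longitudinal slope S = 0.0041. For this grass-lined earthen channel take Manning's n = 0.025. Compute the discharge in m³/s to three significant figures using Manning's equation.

2.92 m³/s

A = b·y = 4.69 × 0.46 = 2.157 m²
P = b + 2y = 4.69 + 2×0.46 = 5.610 m
R = A/P = 2.157/5.610 = 0.3846 m
Q = (1/n)·A·R^(2/3)·S^(1/2) = (1/0.025) × 2.157 × 0.3846^(2/3) × 0.0041^(1/2) = 2.922 m³/s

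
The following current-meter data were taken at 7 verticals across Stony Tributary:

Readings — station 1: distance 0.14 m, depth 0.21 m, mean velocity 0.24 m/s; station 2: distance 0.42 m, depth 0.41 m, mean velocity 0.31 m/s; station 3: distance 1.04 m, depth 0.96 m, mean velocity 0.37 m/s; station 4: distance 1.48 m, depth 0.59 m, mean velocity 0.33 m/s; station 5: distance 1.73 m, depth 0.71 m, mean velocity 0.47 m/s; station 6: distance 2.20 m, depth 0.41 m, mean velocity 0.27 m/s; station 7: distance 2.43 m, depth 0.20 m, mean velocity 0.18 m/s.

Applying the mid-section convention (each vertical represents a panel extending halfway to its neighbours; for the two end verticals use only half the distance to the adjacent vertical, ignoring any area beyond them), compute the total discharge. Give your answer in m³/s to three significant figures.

w_1 = (0.42 − 0.14)/2 = 0.14 m; q_1 = 0.24 × 0.21 × 0.14 = 0.007056 m³/s
w_2 = (1.04 − 0.14)/2 = 0.45 m; q_2 = 0.31 × 0.41 × 0.45 = 0.05720 m³/s
w_3 = (1.48 − 0.42)/2 = 0.53 m; q_3 = 0.37 × 0.96 × 0.53 = 0.1883 m³/s
w_4 = (1.73 − 1.04)/2 = 0.345 m; q_4 = 0.33 × 0.59 × 0.345 = 0.06717 m³/s
w_5 = (2.20 − 1.48)/2 = 0.36 m; q_5 = 0.47 × 0.71 × 0.36 = 0.1201 m³/s
w_6 = (2.43 − 1.73)/2 = 0.35 m; q_6 = 0.27 × 0.41 × 0.35 = 0.03875 m³/s
w_7 = (2.43 − 2.20)/2 = 0.115 m; q_7 = 0.18 × 0.20 × 0.115 = 0.004140 m³/s
Q = Σ qᵢ = 0.4827 m³/s

0.483 m³/s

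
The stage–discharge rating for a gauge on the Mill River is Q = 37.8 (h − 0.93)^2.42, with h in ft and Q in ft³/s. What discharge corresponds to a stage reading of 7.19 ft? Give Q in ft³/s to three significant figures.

3200 ft³/s

Q = 37.8 × (7.19 − 0.93)^2.42 = 37.8 × 6.26^2.42 = 3200 ft³/s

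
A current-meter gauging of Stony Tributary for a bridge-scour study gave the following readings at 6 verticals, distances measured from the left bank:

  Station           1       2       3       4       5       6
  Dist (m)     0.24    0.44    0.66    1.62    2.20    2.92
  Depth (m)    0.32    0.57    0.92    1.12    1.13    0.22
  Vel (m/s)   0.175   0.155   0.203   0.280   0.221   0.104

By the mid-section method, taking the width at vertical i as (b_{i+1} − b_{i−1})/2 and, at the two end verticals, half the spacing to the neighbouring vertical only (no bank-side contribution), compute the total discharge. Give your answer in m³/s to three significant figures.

0.546 m³/s

w_1 = (0.44 − 0.24)/2 = 0.1 m; q_1 = 0.175 × 0.32 × 0.1 = 0.005600 m³/s
w_2 = (0.66 − 0.24)/2 = 0.21 m; q_2 = 0.155 × 0.57 × 0.21 = 0.01855 m³/s
w_3 = (1.62 − 0.44)/2 = 0.59 m; q_3 = 0.203 × 0.92 × 0.59 = 0.1102 m³/s
w_4 = (2.20 − 0.66)/2 = 0.77 m; q_4 = 0.280 × 1.12 × 0.77 = 0.2415 m³/s
w_5 = (2.92 − 1.62)/2 = 0.65 m; q_5 = 0.221 × 1.13 × 0.65 = 0.1623 m³/s
w_6 = (2.92 − 2.20)/2 = 0.36 m; q_6 = 0.104 × 0.22 × 0.36 = 0.008237 m³/s
Q = Σ qᵢ = 0.5464 m³/s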